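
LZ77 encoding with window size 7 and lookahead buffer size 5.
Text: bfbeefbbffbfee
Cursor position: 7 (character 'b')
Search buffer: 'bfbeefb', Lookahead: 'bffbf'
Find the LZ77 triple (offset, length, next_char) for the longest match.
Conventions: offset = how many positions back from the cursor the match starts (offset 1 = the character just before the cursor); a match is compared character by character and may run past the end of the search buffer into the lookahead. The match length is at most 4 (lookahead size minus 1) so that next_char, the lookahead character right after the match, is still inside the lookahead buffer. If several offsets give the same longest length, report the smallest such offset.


Try each offset into the search buffer:
  offset=1 (pos 6, char 'b'): match length 1
  offset=2 (pos 5, char 'f'): match length 0
  offset=3 (pos 4, char 'e'): match length 0
  offset=4 (pos 3, char 'e'): match length 0
  offset=5 (pos 2, char 'b'): match length 1
  offset=6 (pos 1, char 'f'): match length 0
  offset=7 (pos 0, char 'b'): match length 2
Longest match has length 2 at offset 7.
next_char = character at position 7 + 2 = 9 -> 'f'

Best match: offset=7, length=2 (matching 'bf' starting at position 0)
LZ77 triple: (7, 2, 'f')


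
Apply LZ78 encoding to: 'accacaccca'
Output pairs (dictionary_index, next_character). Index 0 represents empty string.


LZ78 encoding steps:
Dictionary: {0: ''}
Step 1: w='' (idx 0), next='a' -> output (0, 'a'), add 'a' as idx 1
Step 2: w='' (idx 0), next='c' -> output (0, 'c'), add 'c' as idx 2
Step 3: w='c' (idx 2), next='a' -> output (2, 'a'), add 'ca' as idx 3
Step 4: w='ca' (idx 3), next='c' -> output (3, 'c'), add 'cac' as idx 4
Step 5: w='c' (idx 2), next='c' -> output (2, 'c'), add 'cc' as idx 5
Step 6: w='a' (idx 1), end of input -> output (1, '')


Encoded: [(0, 'a'), (0, 'c'), (2, 'a'), (3, 'c'), (2, 'c'), (1, '')]


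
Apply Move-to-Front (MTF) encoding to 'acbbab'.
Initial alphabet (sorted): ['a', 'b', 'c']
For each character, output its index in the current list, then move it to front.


MTF encoding:
'a': index 0 in ['a', 'b', 'c'] -> ['a', 'b', 'c']
'c': index 2 in ['a', 'b', 'c'] -> ['c', 'a', 'b']
'b': index 2 in ['c', 'a', 'b'] -> ['b', 'c', 'a']
'b': index 0 in ['b', 'c', 'a'] -> ['b', 'c', 'a']
'a': index 2 in ['b', 'c', 'a'] -> ['a', 'b', 'c']
'b': index 1 in ['a', 'b', 'c'] -> ['b', 'a', 'c']


Output: [0, 2, 2, 0, 2, 1]


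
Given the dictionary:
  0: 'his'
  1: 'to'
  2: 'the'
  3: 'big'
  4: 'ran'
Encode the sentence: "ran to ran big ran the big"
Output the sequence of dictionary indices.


Look up each word in the dictionary:
  'ran' -> 4
  'to' -> 1
  'ran' -> 4
  'big' -> 3
  'ran' -> 4
  'the' -> 2
  'big' -> 3

Encoded: [4, 1, 4, 3, 4, 2, 3]


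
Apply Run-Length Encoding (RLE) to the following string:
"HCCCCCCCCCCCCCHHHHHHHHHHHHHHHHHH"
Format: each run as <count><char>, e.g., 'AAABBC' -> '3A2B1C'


Scanning runs left to right:
  i=0: run of 'H' x 1 -> '1H'
  i=1: run of 'C' x 13 -> '13C'
  i=14: run of 'H' x 18 -> '18H'

RLE = 1H13C18H


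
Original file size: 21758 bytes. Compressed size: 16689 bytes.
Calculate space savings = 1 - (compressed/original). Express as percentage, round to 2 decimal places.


ratio = compressed/original = 16689/21758 = 0.767028
savings = 1 - ratio = 1 - 0.767028 = 0.232972
as a percentage: 0.232972 * 100 = 23.3%

Space savings = 1 - 16689/21758 = 23.3%


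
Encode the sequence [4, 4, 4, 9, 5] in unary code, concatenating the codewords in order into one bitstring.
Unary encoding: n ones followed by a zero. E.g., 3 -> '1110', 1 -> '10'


Encode each number as n ones followed by a terminating 0:
  4 -> 11110 (5 bits)
  4 -> 11110 (5 bits)
  4 -> 11110 (5 bits)
  9 -> 1111111110 (10 bits)
  5 -> 111110 (6 bits)
Total length = 5 + 5 + 5 + 10 + 6 = 31 bits.

Unary([4, 4, 4, 9, 5]) = 1111011110111101111111110111110 (31 bits)


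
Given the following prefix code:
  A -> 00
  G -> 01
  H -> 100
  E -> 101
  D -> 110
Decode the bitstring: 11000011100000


Decoding step by step:
Bits 110 -> D
Bits 00 -> A
Bits 01 -> G
Bits 110 -> D
Bits 00 -> A
Bits 00 -> A


Decoded message: DAGDAA


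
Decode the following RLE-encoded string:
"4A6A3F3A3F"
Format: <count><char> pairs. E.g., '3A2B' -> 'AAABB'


Expanding each <count><char> pair:
  4A -> 'AAAA'
  6A -> 'AAAAAA'
  3F -> 'FFF'
  3A -> 'AAA'
  3F -> 'FFF'

Decoded = AAAAAAAAAAFFFAAAFFF


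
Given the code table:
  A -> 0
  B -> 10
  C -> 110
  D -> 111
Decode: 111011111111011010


Decoding:
111 -> D
0 -> A
111 -> D
111 -> D
110 -> C
110 -> C
10 -> B


Result: DADDCCB


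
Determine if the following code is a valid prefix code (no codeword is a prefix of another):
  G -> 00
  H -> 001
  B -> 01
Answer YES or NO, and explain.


Checking each pair (does one codeword prefix another?):
  G='00' vs H='001': prefix -- VIOLATION

NO -- this is NOT a valid prefix code. G (00) is a prefix of H (001).


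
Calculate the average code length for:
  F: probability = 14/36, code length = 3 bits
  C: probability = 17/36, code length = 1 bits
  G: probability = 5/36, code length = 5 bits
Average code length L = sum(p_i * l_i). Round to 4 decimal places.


Weighted contributions p_i * l_i:
  F: (14/36) * 3 = 42/36
  C: (17/36) * 1 = 17/36
  G: (5/36) * 5 = 25/36
Sum = (42 + 17 + 25)/36 = 84/36

L = 84/36 = 2.3333 bits/symbol


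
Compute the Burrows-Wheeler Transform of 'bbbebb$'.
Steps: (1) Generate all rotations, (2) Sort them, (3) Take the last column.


Rotations (sorted):
  0: $bbbebb -> last char: b
  1: b$bbbeb -> last char: b
  2: bb$bbbe -> last char: e
  3: bbbebb$ -> last char: $
  4: bbebb$b -> last char: b
  5: bebb$bb -> last char: b
  6: ebb$bbb -> last char: b


BWT = bbe$bbb


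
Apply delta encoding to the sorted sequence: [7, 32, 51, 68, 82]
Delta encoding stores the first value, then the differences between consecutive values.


First value: 7
Deltas:
  32 - 7 = 25
  51 - 32 = 19
  68 - 51 = 17
  82 - 68 = 14


Delta encoded: [7, 25, 19, 17, 14]


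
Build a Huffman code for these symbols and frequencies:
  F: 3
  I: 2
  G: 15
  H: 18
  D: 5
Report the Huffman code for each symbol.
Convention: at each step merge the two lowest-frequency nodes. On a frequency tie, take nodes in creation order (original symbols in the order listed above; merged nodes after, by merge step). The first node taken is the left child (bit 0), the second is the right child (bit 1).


Huffman tree construction:
Step 1: Merge I(2) + F(3) = 5
Step 2: Merge D(5) + (I+F)(5) = 10
Step 3: Merge (D+(I+F))(10) + G(15) = 25
Step 4: Merge H(18) + ((D+(I+F))+G)(25) = 43
Read each symbol's code off the tree from the root (left child = 0, right child = 1).

Codes:
  F: 1011 (length 4)
  I: 1010 (length 4)
  G: 11 (length 2)
  H: 0 (length 1)
  D: 100 (length 3)
Average code length: 83/43 = 1.9302 bits/symbol


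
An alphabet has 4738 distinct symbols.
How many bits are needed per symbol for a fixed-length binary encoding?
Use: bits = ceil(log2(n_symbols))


log2(4738) = 12.2101
Bracket: 2^12 = 4096 < 4738 <= 2^13 = 8192
So ceil(log2(4738)) = 13

bits = ceil(log2(4738)) = ceil(12.2101) = 13 bits


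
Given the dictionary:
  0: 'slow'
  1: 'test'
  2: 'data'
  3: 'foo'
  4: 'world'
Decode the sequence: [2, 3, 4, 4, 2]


Look up each index in the dictionary:
  2 -> 'data'
  3 -> 'foo'
  4 -> 'world'
  4 -> 'world'
  2 -> 'data'

Decoded: "data foo world world data"


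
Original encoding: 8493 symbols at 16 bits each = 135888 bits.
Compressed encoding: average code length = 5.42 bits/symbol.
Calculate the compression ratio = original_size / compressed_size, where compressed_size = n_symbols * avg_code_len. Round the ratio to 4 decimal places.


original_size = n_symbols * orig_bits = 8493 * 16 = 135888 bits
compressed_size = n_symbols * avg_code_len = 8493 * 5.42 = 46032.06 bits
ratio = original_size / compressed_size = 135888 / 46032.06 = 2.952

Compression ratio = 2.952


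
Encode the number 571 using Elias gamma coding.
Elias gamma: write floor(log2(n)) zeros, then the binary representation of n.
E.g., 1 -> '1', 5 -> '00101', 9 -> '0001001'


num_bits = floor(log2(571)) + 1 = 10
leading_zeros = num_bits - 1 = 9
binary(571) = 1000111011

Elias gamma(571) = '000000000' + '1000111011' = 0000000001000111011 (19 bits)


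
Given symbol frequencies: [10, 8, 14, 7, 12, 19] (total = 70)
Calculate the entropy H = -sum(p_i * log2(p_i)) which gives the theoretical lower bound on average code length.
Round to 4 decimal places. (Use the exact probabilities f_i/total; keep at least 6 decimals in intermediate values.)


Per-symbol terms -p_i * log2(p_i) with p_i = f_i/70:
  p = 10/70 = 0.142857: log2(p) = -2.807355, -p*log2(p) = 0.401051
  p = 8/70 = 0.114286: log2(p) = -3.129283, -p*log2(p) = 0.357632
  p = 14/70 = 0.200000: log2(p) = -2.321928, -p*log2(p) = 0.464386
  p = 7/70 = 0.100000: log2(p) = -3.321928, -p*log2(p) = 0.332193
  p = 12/70 = 0.171429: log2(p) = -2.544321, -p*log2(p) = 0.436169
  p = 19/70 = 0.271429: log2(p) = -1.881356, -p*log2(p) = 0.510654
H = 0.401051 + 0.357632 + 0.464386 + 0.332193 + 0.436169 + 0.510654 = 2.502085

H = 2.5021 bits/symbol


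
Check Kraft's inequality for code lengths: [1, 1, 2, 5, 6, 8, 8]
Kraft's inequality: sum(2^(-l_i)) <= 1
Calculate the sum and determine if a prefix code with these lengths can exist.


Sum = 2^(-1) + 2^(-1) + 2^(-2) + 2^(-5) + 2^(-6) + 2^(-8) + 2^(-8)
    = 0.5 + 0.5 + 0.25 + 0.03125 + 0.015625 + 0.00390625 + 0.00390625
    = 334/256 = 1.3046875
Since 1.3046875 > 1, Kraft's inequality is NOT satisfied.
A prefix code with these lengths CANNOT exist.

Kraft sum = 1.3046875. Not satisfied.


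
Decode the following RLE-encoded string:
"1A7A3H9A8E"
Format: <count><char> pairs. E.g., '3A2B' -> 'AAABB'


Expanding each <count><char> pair:
  1A -> 'A'
  7A -> 'AAAAAAA'
  3H -> 'HHH'
  9A -> 'AAAAAAAAA'
  8E -> 'EEEEEEEE'

Decoded = AAAAAAAAHHHAAAAAAAAAEEEEEEEE


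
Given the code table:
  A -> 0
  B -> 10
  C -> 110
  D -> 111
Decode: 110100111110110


Decoding:
110 -> C
10 -> B
0 -> A
111 -> D
110 -> C
110 -> C


Result: CBADCC


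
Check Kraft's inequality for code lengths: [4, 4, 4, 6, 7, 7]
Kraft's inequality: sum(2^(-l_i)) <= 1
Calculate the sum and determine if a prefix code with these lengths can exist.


Sum = 2^(-4) + 2^(-4) + 2^(-4) + 2^(-6) + 2^(-7) + 2^(-7)
    = 0.0625 + 0.0625 + 0.0625 + 0.015625 + 0.0078125 + 0.0078125
    = 28/128 = 0.21875
Since 0.21875 <= 1, Kraft's inequality IS satisfied.
A prefix code with these lengths CAN exist.

Kraft sum = 0.21875. Satisfied.


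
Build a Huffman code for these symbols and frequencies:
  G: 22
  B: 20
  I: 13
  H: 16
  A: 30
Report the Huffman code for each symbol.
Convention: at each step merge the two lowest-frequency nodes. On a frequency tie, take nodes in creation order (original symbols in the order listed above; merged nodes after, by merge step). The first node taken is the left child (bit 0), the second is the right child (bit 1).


Huffman tree construction:
Step 1: Merge I(13) + H(16) = 29
Step 2: Merge B(20) + G(22) = 42
Step 3: Merge (I+H)(29) + A(30) = 59
Step 4: Merge (B+G)(42) + ((I+H)+A)(59) = 101
Read each symbol's code off the tree from the root (left child = 0, right child = 1).

Codes:
  G: 01 (length 2)
  B: 00 (length 2)
  I: 100 (length 3)
  H: 101 (length 3)
  A: 11 (length 2)
Average code length: 231/101 = 2.2871 bits/symbol


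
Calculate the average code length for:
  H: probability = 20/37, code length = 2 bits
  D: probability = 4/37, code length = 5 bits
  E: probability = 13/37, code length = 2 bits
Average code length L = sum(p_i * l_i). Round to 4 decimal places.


Weighted contributions p_i * l_i:
  H: (20/37) * 2 = 40/37
  D: (4/37) * 5 = 20/37
  E: (13/37) * 2 = 26/37
Sum = (40 + 20 + 26)/37 = 86/37

L = 86/37 = 2.3243 bits/symbol


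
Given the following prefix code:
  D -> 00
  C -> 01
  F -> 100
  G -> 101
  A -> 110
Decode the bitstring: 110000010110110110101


Decoding step by step:
Bits 110 -> A
Bits 00 -> D
Bits 00 -> D
Bits 101 -> G
Bits 101 -> G
Bits 101 -> G
Bits 101 -> G
Bits 01 -> C


Decoded message: ADDGGGGC


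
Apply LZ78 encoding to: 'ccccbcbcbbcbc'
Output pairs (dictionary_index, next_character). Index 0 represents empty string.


LZ78 encoding steps:
Dictionary: {0: ''}
Step 1: w='' (idx 0), next='c' -> output (0, 'c'), add 'c' as idx 1
Step 2: w='c' (idx 1), next='c' -> output (1, 'c'), add 'cc' as idx 2
Step 3: w='c' (idx 1), next='b' -> output (1, 'b'), add 'cb' as idx 3
Step 4: w='cb' (idx 3), next='c' -> output (3, 'c'), add 'cbc' as idx 4
Step 5: w='' (idx 0), next='b' -> output (0, 'b'), add 'b' as idx 5
Step 6: w='b' (idx 5), next='c' -> output (5, 'c'), add 'bc' as idx 6
Step 7: w='bc' (idx 6), end of input -> output (6, '')


Encoded: [(0, 'c'), (1, 'c'), (1, 'b'), (3, 'c'), (0, 'b'), (5, 'c'), (6, '')]


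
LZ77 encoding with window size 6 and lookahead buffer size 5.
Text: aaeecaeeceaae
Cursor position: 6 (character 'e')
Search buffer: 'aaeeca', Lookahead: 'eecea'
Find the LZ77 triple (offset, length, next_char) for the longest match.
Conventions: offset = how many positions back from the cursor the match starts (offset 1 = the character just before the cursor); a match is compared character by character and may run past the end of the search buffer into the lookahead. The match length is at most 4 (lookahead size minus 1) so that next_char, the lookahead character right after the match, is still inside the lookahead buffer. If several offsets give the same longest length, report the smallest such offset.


Try each offset into the search buffer:
  offset=1 (pos 5, char 'a'): match length 0
  offset=2 (pos 4, char 'c'): match length 0
  offset=3 (pos 3, char 'e'): match length 1
  offset=4 (pos 2, char 'e'): match length 3
  offset=5 (pos 1, char 'a'): match length 0
  offset=6 (pos 0, char 'a'): match length 0
Longest match has length 3 at offset 4.
next_char = character at position 6 + 3 = 9 -> 'e'

Best match: offset=4, length=3 (matching 'eec' starting at position 2)
LZ77 triple: (4, 3, 'e')


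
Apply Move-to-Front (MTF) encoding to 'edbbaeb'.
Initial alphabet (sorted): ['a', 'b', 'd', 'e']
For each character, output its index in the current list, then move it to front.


MTF encoding:
'e': index 3 in ['a', 'b', 'd', 'e'] -> ['e', 'a', 'b', 'd']
'd': index 3 in ['e', 'a', 'b', 'd'] -> ['d', 'e', 'a', 'b']
'b': index 3 in ['d', 'e', 'a', 'b'] -> ['b', 'd', 'e', 'a']
'b': index 0 in ['b', 'd', 'e', 'a'] -> ['b', 'd', 'e', 'a']
'a': index 3 in ['b', 'd', 'e', 'a'] -> ['a', 'b', 'd', 'e']
'e': index 3 in ['a', 'b', 'd', 'e'] -> ['e', 'a', 'b', 'd']
'b': index 2 in ['e', 'a', 'b', 'd'] -> ['b', 'e', 'a', 'd']


Output: [3, 3, 3, 0, 3, 3, 2]


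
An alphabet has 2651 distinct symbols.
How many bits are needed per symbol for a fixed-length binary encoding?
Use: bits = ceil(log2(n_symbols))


log2(2651) = 11.3723
Bracket: 2^11 = 2048 < 2651 <= 2^12 = 4096
So ceil(log2(2651)) = 12

bits = ceil(log2(2651)) = ceil(11.3723) = 12 bits


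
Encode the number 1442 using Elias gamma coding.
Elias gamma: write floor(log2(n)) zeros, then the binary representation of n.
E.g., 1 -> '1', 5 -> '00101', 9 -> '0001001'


num_bits = floor(log2(1442)) + 1 = 11
leading_zeros = num_bits - 1 = 10
binary(1442) = 10110100010

Elias gamma(1442) = '0000000000' + '10110100010' = 000000000010110100010 (21 bits)


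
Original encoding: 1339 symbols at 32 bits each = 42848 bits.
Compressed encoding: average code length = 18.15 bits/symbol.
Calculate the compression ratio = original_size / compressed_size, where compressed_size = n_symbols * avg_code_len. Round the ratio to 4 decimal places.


original_size = n_symbols * orig_bits = 1339 * 32 = 42848 bits
compressed_size = n_symbols * avg_code_len = 1339 * 18.15 = 24302.85 bits
ratio = original_size / compressed_size = 42848 / 24302.85 = 1.7631

Compression ratio = 1.7631


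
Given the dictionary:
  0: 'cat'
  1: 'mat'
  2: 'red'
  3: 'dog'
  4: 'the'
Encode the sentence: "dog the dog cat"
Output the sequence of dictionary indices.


Look up each word in the dictionary:
  'dog' -> 3
  'the' -> 4
  'dog' -> 3
  'cat' -> 0

Encoded: [3, 4, 3, 0]


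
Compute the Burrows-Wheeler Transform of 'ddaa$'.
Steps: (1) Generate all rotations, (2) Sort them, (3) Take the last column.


Rotations (sorted):
  0: $ddaa -> last char: a
  1: a$dda -> last char: a
  2: aa$dd -> last char: d
  3: daa$d -> last char: d
  4: ddaa$ -> last char: $


BWT = aadd$


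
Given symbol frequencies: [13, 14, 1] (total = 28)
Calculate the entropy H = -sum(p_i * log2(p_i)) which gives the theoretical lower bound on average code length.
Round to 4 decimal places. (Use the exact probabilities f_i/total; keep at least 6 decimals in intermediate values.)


Per-symbol terms -p_i * log2(p_i) with p_i = f_i/28:
  p = 13/28 = 0.464286: log2(p) = -1.106915, -p*log2(p) = 0.513925
  p = 14/28 = 0.500000: log2(p) = -1.000000, -p*log2(p) = 0.500000
  p = 1/28 = 0.035714: log2(p) = -4.807355, -p*log2(p) = 0.171691
H = 0.513925 + 0.500000 + 0.171691 = 1.185616

H = 1.1856 bits/symbol


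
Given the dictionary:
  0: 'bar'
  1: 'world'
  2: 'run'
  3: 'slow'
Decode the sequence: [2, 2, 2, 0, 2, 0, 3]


Look up each index in the dictionary:
  2 -> 'run'
  2 -> 'run'
  2 -> 'run'
  0 -> 'bar'
  2 -> 'run'
  0 -> 'bar'
  3 -> 'slow'

Decoded: "run run run bar run bar slow"


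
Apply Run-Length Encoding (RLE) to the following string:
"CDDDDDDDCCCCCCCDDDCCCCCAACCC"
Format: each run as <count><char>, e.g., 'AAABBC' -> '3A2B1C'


Scanning runs left to right:
  i=0: run of 'C' x 1 -> '1C'
  i=1: run of 'D' x 7 -> '7D'
  i=8: run of 'C' x 7 -> '7C'
  i=15: run of 'D' x 3 -> '3D'
  i=18: run of 'C' x 5 -> '5C'
  i=23: run of 'A' x 2 -> '2A'
  i=25: run of 'C' x 3 -> '3C'

RLE = 1C7D7C3D5C2A3C


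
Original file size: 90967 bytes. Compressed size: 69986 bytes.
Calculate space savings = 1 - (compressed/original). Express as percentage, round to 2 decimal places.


ratio = compressed/original = 69986/90967 = 0.769356
savings = 1 - ratio = 1 - 0.769356 = 0.230644
as a percentage: 0.230644 * 100 = 23.06%

Space savings = 1 - 69986/90967 = 23.06%


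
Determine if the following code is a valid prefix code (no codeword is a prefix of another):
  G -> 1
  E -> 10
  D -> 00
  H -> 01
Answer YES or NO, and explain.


Checking each pair (does one codeword prefix another?):
  G='1' vs E='10': prefix -- VIOLATION

NO -- this is NOT a valid prefix code. G (1) is a prefix of E (10).


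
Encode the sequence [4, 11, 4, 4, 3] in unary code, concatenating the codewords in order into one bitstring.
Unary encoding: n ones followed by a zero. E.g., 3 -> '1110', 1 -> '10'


Encode each number as n ones followed by a terminating 0:
  4 -> 11110 (5 bits)
  11 -> 111111111110 (12 bits)
  4 -> 11110 (5 bits)
  4 -> 11110 (5 bits)
  3 -> 1110 (4 bits)
Total length = 5 + 12 + 5 + 5 + 4 = 31 bits.

Unary([4, 11, 4, 4, 3]) = 1111011111111111011110111101110 (31 bits)


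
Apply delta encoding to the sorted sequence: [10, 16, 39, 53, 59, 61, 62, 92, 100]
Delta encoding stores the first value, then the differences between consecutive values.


First value: 10
Deltas:
  16 - 10 = 6
  39 - 16 = 23
  53 - 39 = 14
  59 - 53 = 6
  61 - 59 = 2
  62 - 61 = 1
  92 - 62 = 30
  100 - 92 = 8


Delta encoded: [10, 6, 23, 14, 6, 2, 1, 30, 8]


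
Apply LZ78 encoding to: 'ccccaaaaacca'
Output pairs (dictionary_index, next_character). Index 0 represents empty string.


LZ78 encoding steps:
Dictionary: {0: ''}
Step 1: w='' (idx 0), next='c' -> output (0, 'c'), add 'c' as idx 1
Step 2: w='c' (idx 1), next='c' -> output (1, 'c'), add 'cc' as idx 2
Step 3: w='c' (idx 1), next='a' -> output (1, 'a'), add 'ca' as idx 3
Step 4: w='' (idx 0), next='a' -> output (0, 'a'), add 'a' as idx 4
Step 5: w='a' (idx 4), next='a' -> output (4, 'a'), add 'aa' as idx 5
Step 6: w='a' (idx 4), next='c' -> output (4, 'c'), add 'ac' as idx 6
Step 7: w='ca' (idx 3), end of input -> output (3, '')


Encoded: [(0, 'c'), (1, 'c'), (1, 'a'), (0, 'a'), (4, 'a'), (4, 'c'), (3, '')]


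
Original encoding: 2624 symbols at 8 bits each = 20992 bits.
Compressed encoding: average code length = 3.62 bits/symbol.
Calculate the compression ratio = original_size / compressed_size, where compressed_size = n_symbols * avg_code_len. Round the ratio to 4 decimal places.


original_size = n_symbols * orig_bits = 2624 * 8 = 20992 bits
compressed_size = n_symbols * avg_code_len = 2624 * 3.62 = 9498.88 bits
ratio = original_size / compressed_size = 20992 / 9498.88 = 2.2099

Compression ratio = 2.2099


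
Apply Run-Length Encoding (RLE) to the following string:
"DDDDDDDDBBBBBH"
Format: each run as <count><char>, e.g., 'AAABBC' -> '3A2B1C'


Scanning runs left to right:
  i=0: run of 'D' x 8 -> '8D'
  i=8: run of 'B' x 5 -> '5B'
  i=13: run of 'H' x 1 -> '1H'

RLE = 8D5B1H


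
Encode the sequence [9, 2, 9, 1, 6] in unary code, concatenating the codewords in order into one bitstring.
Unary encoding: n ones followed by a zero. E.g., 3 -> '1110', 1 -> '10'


Encode each number as n ones followed by a terminating 0:
  9 -> 1111111110 (10 bits)
  2 -> 110 (3 bits)
  9 -> 1111111110 (10 bits)
  1 -> 10 (2 bits)
  6 -> 1111110 (7 bits)
Total length = 10 + 3 + 10 + 2 + 7 = 32 bits.

Unary([9, 2, 9, 1, 6]) = 11111111101101111111110101111110 (32 bits)


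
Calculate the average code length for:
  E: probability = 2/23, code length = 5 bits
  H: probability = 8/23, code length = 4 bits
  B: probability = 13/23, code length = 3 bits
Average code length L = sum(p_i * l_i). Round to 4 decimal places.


Weighted contributions p_i * l_i:
  E: (2/23) * 5 = 10/23
  H: (8/23) * 4 = 32/23
  B: (13/23) * 3 = 39/23
Sum = (10 + 32 + 39)/23 = 81/23

L = 81/23 = 3.5217 bits/symbol


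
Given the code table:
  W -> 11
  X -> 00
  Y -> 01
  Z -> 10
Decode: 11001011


Decoding:
11 -> W
00 -> X
10 -> Z
11 -> W


Result: WXZW


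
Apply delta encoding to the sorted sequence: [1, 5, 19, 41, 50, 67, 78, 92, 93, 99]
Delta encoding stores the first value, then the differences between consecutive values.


First value: 1
Deltas:
  5 - 1 = 4
  19 - 5 = 14
  41 - 19 = 22
  50 - 41 = 9
  67 - 50 = 17
  78 - 67 = 11
  92 - 78 = 14
  93 - 92 = 1
  99 - 93 = 6


Delta encoded: [1, 4, 14, 22, 9, 17, 11, 14, 1, 6]


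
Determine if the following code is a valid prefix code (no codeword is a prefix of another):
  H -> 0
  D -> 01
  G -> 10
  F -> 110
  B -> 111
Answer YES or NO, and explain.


Checking each pair (does one codeword prefix another?):
  H='0' vs D='01': prefix -- VIOLATION

NO -- this is NOT a valid prefix code. H (0) is a prefix of D (01).


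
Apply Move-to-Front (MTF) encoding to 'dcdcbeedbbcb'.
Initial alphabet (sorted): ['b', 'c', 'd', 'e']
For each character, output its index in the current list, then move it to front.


MTF encoding:
'd': index 2 in ['b', 'c', 'd', 'e'] -> ['d', 'b', 'c', 'e']
'c': index 2 in ['d', 'b', 'c', 'e'] -> ['c', 'd', 'b', 'e']
'd': index 1 in ['c', 'd', 'b', 'e'] -> ['d', 'c', 'b', 'e']
'c': index 1 in ['d', 'c', 'b', 'e'] -> ['c', 'd', 'b', 'e']
'b': index 2 in ['c', 'd', 'b', 'e'] -> ['b', 'c', 'd', 'e']
'e': index 3 in ['b', 'c', 'd', 'e'] -> ['e', 'b', 'c', 'd']
'e': index 0 in ['e', 'b', 'c', 'd'] -> ['e', 'b', 'c', 'd']
'd': index 3 in ['e', 'b', 'c', 'd'] -> ['d', 'e', 'b', 'c']
'b': index 2 in ['d', 'e', 'b', 'c'] -> ['b', 'd', 'e', 'c']
'b': index 0 in ['b', 'd', 'e', 'c'] -> ['b', 'd', 'e', 'c']
'c': index 3 in ['b', 'd', 'e', 'c'] -> ['c', 'b', 'd', 'e']
'b': index 1 in ['c', 'b', 'd', 'e'] -> ['b', 'c', 'd', 'e']


Output: [2, 2, 1, 1, 2, 3, 0, 3, 2, 0, 3, 1]


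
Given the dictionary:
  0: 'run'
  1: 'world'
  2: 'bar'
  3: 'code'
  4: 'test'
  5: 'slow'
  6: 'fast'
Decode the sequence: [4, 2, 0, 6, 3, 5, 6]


Look up each index in the dictionary:
  4 -> 'test'
  2 -> 'bar'
  0 -> 'run'
  6 -> 'fast'
  3 -> 'code'
  5 -> 'slow'
  6 -> 'fast'

Decoded: "test bar run fast code slow fast"


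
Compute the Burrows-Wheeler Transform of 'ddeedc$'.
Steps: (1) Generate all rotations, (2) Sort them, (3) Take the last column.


Rotations (sorted):
  0: $ddeedc -> last char: c
  1: c$ddeed -> last char: d
  2: dc$ddee -> last char: e
  3: ddeedc$ -> last char: $
  4: deedc$d -> last char: d
  5: edc$dde -> last char: e
  6: eedc$dd -> last char: d


BWT = cde$ded


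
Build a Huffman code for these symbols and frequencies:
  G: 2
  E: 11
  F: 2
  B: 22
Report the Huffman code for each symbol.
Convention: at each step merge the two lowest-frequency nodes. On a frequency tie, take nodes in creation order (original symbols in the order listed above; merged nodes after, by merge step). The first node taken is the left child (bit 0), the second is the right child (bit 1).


Huffman tree construction:
Step 1: Merge G(2) + F(2) = 4
Step 2: Merge (G+F)(4) + E(11) = 15
Step 3: Merge ((G+F)+E)(15) + B(22) = 37
Read each symbol's code off the tree from the root (left child = 0, right child = 1).

Codes:
  G: 000 (length 3)
  E: 01 (length 2)
  F: 001 (length 3)
  B: 1 (length 1)
Average code length: 56/37 = 1.5135 bits/symbol


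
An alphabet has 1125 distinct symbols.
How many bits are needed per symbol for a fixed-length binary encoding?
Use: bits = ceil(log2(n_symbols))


log2(1125) = 10.1357
Bracket: 2^10 = 1024 < 1125 <= 2^11 = 2048
So ceil(log2(1125)) = 11

bits = ceil(log2(1125)) = ceil(10.1357) = 11 bits


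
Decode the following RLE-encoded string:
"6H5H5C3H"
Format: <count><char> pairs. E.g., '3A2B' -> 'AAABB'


Expanding each <count><char> pair:
  6H -> 'HHHHHH'
  5H -> 'HHHHH'
  5C -> 'CCCCC'
  3H -> 'HHH'

Decoded = HHHHHHHHHHHCCCCCHHH


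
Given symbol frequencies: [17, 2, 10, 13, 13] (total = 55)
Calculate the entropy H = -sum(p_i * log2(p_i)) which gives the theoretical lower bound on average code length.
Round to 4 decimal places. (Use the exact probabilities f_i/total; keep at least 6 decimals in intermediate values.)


Per-symbol terms -p_i * log2(p_i) with p_i = f_i/55:
  p = 17/55 = 0.309091: log2(p) = -1.693897, -p*log2(p) = 0.523568
  p = 2/55 = 0.036364: log2(p) = -4.781360, -p*log2(p) = 0.173868
  p = 10/55 = 0.181818: log2(p) = -2.459432, -p*log2(p) = 0.447169
  p = 13/55 = 0.236364: log2(p) = -2.080920, -p*log2(p) = 0.491854
  p = 13/55 = 0.236364: log2(p) = -2.080920, -p*log2(p) = 0.491854
H = 0.523568 + 0.173868 + 0.447169 + 0.491854 + 0.491854 = 2.128313

H = 2.1283 bits/symbol


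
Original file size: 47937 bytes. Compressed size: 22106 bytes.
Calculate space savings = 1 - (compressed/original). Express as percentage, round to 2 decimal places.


ratio = compressed/original = 22106/47937 = 0.461147
savings = 1 - ratio = 1 - 0.461147 = 0.538853
as a percentage: 0.538853 * 100 = 53.89%

Space savings = 1 - 22106/47937 = 53.89%


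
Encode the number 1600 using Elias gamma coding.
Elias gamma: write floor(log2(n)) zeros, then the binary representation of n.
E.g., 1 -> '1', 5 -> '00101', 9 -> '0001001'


num_bits = floor(log2(1600)) + 1 = 11
leading_zeros = num_bits - 1 = 10
binary(1600) = 11001000000

Elias gamma(1600) = '0000000000' + '11001000000' = 000000000011001000000 (21 bits)


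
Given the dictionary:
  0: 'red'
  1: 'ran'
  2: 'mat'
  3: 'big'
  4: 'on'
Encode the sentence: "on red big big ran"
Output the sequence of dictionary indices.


Look up each word in the dictionary:
  'on' -> 4
  'red' -> 0
  'big' -> 3
  'big' -> 3
  'ran' -> 1

Encoded: [4, 0, 3, 3, 1]


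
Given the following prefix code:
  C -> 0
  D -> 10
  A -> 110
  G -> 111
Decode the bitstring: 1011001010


Decoding step by step:
Bits 10 -> D
Bits 110 -> A
Bits 0 -> C
Bits 10 -> D
Bits 10 -> D


Decoded message: DACDD


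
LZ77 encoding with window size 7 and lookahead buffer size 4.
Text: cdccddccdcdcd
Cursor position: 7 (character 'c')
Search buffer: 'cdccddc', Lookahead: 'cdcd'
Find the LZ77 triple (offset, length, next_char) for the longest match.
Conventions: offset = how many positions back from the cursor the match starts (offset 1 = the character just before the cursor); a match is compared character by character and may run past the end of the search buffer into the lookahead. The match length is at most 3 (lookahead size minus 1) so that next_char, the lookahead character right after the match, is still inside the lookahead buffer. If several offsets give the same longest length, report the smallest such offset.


Try each offset into the search buffer:
  offset=1 (pos 6, char 'c'): match length 1
  offset=2 (pos 5, char 'd'): match length 0
  offset=3 (pos 4, char 'd'): match length 0
  offset=4 (pos 3, char 'c'): match length 2
  offset=5 (pos 2, char 'c'): match length 1
  offset=6 (pos 1, char 'd'): match length 0
  offset=7 (pos 0, char 'c'): match length 3
Longest match has length 3 at offset 7.
next_char = character at position 7 + 3 = 10 -> 'd'

Best match: offset=7, length=3 (matching 'cdc' starting at position 0)
LZ77 triple: (7, 3, 'd')


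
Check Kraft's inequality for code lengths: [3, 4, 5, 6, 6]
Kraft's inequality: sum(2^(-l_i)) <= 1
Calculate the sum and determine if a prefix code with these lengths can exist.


Sum = 2^(-3) + 2^(-4) + 2^(-5) + 2^(-6) + 2^(-6)
    = 0.125 + 0.0625 + 0.03125 + 0.015625 + 0.015625
    = 16/64 = 0.25
Since 0.25 <= 1, Kraft's inequality IS satisfied.
A prefix code with these lengths CAN exist.

Kraft sum = 0.25. Satisfied.


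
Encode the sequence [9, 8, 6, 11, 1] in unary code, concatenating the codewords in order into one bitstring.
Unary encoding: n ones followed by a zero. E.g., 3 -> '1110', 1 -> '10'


Encode each number as n ones followed by a terminating 0:
  9 -> 1111111110 (10 bits)
  8 -> 111111110 (9 bits)
  6 -> 1111110 (7 bits)
  11 -> 111111111110 (12 bits)
  1 -> 10 (2 bits)
Total length = 10 + 9 + 7 + 12 + 2 = 40 bits.

Unary([9, 8, 6, 11, 1]) = 1111111110111111110111111011111111111010 (40 bits)


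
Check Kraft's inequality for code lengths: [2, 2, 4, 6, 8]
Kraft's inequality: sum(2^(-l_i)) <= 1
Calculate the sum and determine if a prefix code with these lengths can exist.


Sum = 2^(-2) + 2^(-2) + 2^(-4) + 2^(-6) + 2^(-8)
    = 0.25 + 0.25 + 0.0625 + 0.015625 + 0.00390625
    = 149/256 = 0.58203125
Since 0.58203125 <= 1, Kraft's inequality IS satisfied.
A prefix code with these lengths CAN exist.

Kraft sum = 0.58203125. Satisfied.


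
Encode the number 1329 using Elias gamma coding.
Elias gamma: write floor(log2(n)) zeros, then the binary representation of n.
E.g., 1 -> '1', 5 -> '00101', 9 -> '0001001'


num_bits = floor(log2(1329)) + 1 = 11
leading_zeros = num_bits - 1 = 10
binary(1329) = 10100110001

Elias gamma(1329) = '0000000000' + '10100110001' = 000000000010100110001 (21 bits)


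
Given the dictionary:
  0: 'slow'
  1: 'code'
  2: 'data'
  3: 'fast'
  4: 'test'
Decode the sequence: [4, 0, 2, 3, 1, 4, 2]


Look up each index in the dictionary:
  4 -> 'test'
  0 -> 'slow'
  2 -> 'data'
  3 -> 'fast'
  1 -> 'code'
  4 -> 'test'
  2 -> 'data'

Decoded: "test slow data fast code test data"


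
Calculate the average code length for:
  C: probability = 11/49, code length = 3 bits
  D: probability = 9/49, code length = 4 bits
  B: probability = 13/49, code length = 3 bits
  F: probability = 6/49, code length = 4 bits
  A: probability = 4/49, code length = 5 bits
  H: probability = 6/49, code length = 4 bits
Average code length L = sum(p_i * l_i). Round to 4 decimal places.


Weighted contributions p_i * l_i:
  C: (11/49) * 3 = 33/49
  D: (9/49) * 4 = 36/49
  B: (13/49) * 3 = 39/49
  F: (6/49) * 4 = 24/49
  A: (4/49) * 5 = 20/49
  H: (6/49) * 4 = 24/49
Sum = (33 + 36 + 39 + 24 + 20 + 24)/49 = 176/49

L = 176/49 = 3.5918 bits/symbol


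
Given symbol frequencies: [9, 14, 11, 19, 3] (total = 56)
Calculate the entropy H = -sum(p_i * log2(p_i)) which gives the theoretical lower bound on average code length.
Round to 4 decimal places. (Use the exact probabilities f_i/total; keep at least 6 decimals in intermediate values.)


Per-symbol terms -p_i * log2(p_i) with p_i = f_i/56:
  p = 9/56 = 0.160714: log2(p) = -2.637430, -p*log2(p) = 0.423873
  p = 14/56 = 0.250000: log2(p) = -2.000000, -p*log2(p) = 0.500000
  p = 11/56 = 0.196429: log2(p) = -2.347923, -p*log2(p) = 0.461199
  p = 19/56 = 0.339286: log2(p) = -1.559427, -p*log2(p) = 0.529091
  p = 3/56 = 0.053571: log2(p) = -4.222392, -p*log2(p) = 0.226200
H = 0.423873 + 0.500000 + 0.461199 + 0.529091 + 0.226200 = 2.140363

H = 2.1404 bits/symbol


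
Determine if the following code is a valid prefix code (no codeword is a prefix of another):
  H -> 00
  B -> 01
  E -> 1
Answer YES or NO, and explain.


Checking each pair (does one codeword prefix another?):
  H='00' vs B='01': no prefix
  H='00' vs E='1': no prefix
  B='01' vs H='00': no prefix
  B='01' vs E='1': no prefix
  E='1' vs H='00': no prefix
  E='1' vs B='01': no prefix
No violation found over all pairs.

YES -- this is a valid prefix code. No codeword is a prefix of any other codeword.


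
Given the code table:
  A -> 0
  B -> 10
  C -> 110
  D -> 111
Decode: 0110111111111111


Decoding:
0 -> A
110 -> C
111 -> D
111 -> D
111 -> D
111 -> D


Result: ACDDDD


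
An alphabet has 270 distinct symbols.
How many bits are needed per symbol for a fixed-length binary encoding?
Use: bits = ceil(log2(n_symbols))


log2(270) = 8.0768
Bracket: 2^8 = 256 < 270 <= 2^9 = 512
So ceil(log2(270)) = 9

bits = ceil(log2(270)) = ceil(8.0768) = 9 bits


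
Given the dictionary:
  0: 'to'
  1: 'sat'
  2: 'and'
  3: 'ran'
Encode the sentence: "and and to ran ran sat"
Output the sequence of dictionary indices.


Look up each word in the dictionary:
  'and' -> 2
  'and' -> 2
  'to' -> 0
  'ran' -> 3
  'ran' -> 3
  'sat' -> 1

Encoded: [2, 2, 0, 3, 3, 1]


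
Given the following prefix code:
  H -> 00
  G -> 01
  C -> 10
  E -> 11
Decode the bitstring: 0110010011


Decoding step by step:
Bits 01 -> G
Bits 10 -> C
Bits 01 -> G
Bits 00 -> H
Bits 11 -> E


Decoded message: GCGHE


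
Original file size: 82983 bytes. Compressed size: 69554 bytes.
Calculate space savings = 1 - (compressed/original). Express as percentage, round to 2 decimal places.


ratio = compressed/original = 69554/82983 = 0.838172
savings = 1 - ratio = 1 - 0.838172 = 0.161828
as a percentage: 0.161828 * 100 = 16.18%

Space savings = 1 - 69554/82983 = 16.18%


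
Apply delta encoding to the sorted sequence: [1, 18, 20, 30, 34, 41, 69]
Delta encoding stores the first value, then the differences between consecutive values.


First value: 1
Deltas:
  18 - 1 = 17
  20 - 18 = 2
  30 - 20 = 10
  34 - 30 = 4
  41 - 34 = 7
  69 - 41 = 28


Delta encoded: [1, 17, 2, 10, 4, 7, 28]


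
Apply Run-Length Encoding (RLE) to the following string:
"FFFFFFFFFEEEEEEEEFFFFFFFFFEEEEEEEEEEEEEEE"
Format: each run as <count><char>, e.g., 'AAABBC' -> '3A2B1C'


Scanning runs left to right:
  i=0: run of 'F' x 9 -> '9F'
  i=9: run of 'E' x 8 -> '8E'
  i=17: run of 'F' x 9 -> '9F'
  i=26: run of 'E' x 15 -> '15E'

RLE = 9F8E9F15E


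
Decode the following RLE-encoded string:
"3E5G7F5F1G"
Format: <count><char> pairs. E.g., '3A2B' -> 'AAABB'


Expanding each <count><char> pair:
  3E -> 'EEE'
  5G -> 'GGGGG'
  7F -> 'FFFFFFF'
  5F -> 'FFFFF'
  1G -> 'G'

Decoded = EEEGGGGGFFFFFFFFFFFFG


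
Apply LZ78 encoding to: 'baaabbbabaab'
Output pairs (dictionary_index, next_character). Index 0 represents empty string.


LZ78 encoding steps:
Dictionary: {0: ''}
Step 1: w='' (idx 0), next='b' -> output (0, 'b'), add 'b' as idx 1
Step 2: w='' (idx 0), next='a' -> output (0, 'a'), add 'a' as idx 2
Step 3: w='a' (idx 2), next='a' -> output (2, 'a'), add 'aa' as idx 3
Step 4: w='b' (idx 1), next='b' -> output (1, 'b'), add 'bb' as idx 4
Step 5: w='b' (idx 1), next='a' -> output (1, 'a'), add 'ba' as idx 5
Step 6: w='ba' (idx 5), next='a' -> output (5, 'a'), add 'baa' as idx 6
Step 7: w='b' (idx 1), end of input -> output (1, '')


Encoded: [(0, 'b'), (0, 'a'), (2, 'a'), (1, 'b'), (1, 'a'), (5, 'a'), (1, '')]


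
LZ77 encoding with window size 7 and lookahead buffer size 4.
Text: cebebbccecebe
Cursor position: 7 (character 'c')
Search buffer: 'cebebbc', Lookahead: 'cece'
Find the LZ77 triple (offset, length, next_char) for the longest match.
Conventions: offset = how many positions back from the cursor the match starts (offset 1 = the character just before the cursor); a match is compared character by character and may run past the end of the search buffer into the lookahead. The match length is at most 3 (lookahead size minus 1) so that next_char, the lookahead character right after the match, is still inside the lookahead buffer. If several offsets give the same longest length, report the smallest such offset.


Try each offset into the search buffer:
  offset=1 (pos 6, char 'c'): match length 1
  offset=2 (pos 5, char 'b'): match length 0
  offset=3 (pos 4, char 'b'): match length 0
  offset=4 (pos 3, char 'e'): match length 0
  offset=5 (pos 2, char 'b'): match length 0
  offset=6 (pos 1, char 'e'): match length 0
  offset=7 (pos 0, char 'c'): match length 2
Longest match has length 2 at offset 7.
next_char = character at position 7 + 2 = 9 -> 'c'

Best match: offset=7, length=2 (matching 'ce' starting at position 0)
LZ77 triple: (7, 2, 'c')


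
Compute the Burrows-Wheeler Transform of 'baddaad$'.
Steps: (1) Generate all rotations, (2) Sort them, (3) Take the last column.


Rotations (sorted):
  0: $baddaad -> last char: d
  1: aad$badd -> last char: d
  2: ad$badda -> last char: a
  3: addaad$b -> last char: b
  4: baddaad$ -> last char: $
  5: d$baddaa -> last char: a
  6: daad$bad -> last char: d
  7: ddaad$ba -> last char: a


BWT = ddab$ada


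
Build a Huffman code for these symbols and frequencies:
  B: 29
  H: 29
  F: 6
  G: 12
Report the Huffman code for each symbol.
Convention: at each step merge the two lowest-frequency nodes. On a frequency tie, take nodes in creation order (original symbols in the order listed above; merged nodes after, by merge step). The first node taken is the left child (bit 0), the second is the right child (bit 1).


Huffman tree construction:
Step 1: Merge F(6) + G(12) = 18
Step 2: Merge (F+G)(18) + B(29) = 47
Step 3: Merge H(29) + ((F+G)+B)(47) = 76
Read each symbol's code off the tree from the root (left child = 0, right child = 1).

Codes:
  B: 11 (length 2)
  H: 0 (length 1)
  F: 100 (length 3)
  G: 101 (length 3)
Average code length: 141/76 = 1.8553 bits/symbol


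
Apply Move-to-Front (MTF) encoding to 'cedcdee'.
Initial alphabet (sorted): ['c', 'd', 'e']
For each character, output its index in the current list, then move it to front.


MTF encoding:
'c': index 0 in ['c', 'd', 'e'] -> ['c', 'd', 'e']
'e': index 2 in ['c', 'd', 'e'] -> ['e', 'c', 'd']
'd': index 2 in ['e', 'c', 'd'] -> ['d', 'e', 'c']
'c': index 2 in ['d', 'e', 'c'] -> ['c', 'd', 'e']
'd': index 1 in ['c', 'd', 'e'] -> ['d', 'c', 'e']
'e': index 2 in ['d', 'c', 'e'] -> ['e', 'd', 'c']
'e': index 0 in ['e', 'd', 'c'] -> ['e', 'd', 'c']


Output: [0, 2, 2, 2, 1, 2, 0]


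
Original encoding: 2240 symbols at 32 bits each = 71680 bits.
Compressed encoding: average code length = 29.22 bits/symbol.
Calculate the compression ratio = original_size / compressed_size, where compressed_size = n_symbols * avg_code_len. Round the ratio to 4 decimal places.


original_size = n_symbols * orig_bits = 2240 * 32 = 71680 bits
compressed_size = n_symbols * avg_code_len = 2240 * 29.22 = 65452.8 bits
ratio = original_size / compressed_size = 71680 / 65452.8 = 1.0951

Compression ratio = 1.0951


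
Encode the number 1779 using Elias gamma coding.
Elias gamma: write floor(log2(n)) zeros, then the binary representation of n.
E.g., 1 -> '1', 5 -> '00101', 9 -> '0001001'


num_bits = floor(log2(1779)) + 1 = 11
leading_zeros = num_bits - 1 = 10
binary(1779) = 11011110011

Elias gamma(1779) = '0000000000' + '11011110011' = 000000000011011110011 (21 bits)


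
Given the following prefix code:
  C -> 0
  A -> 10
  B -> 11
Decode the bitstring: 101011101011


Decoding step by step:
Bits 10 -> A
Bits 10 -> A
Bits 11 -> B
Bits 10 -> A
Bits 10 -> A
Bits 11 -> B


Decoded message: AABAAB
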